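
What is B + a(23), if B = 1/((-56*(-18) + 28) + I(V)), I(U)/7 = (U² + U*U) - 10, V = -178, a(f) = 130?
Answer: 57790461/444542 ≈ 130.00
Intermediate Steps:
I(U) = -70 + 14*U² (I(U) = 7*((U² + U*U) - 10) = 7*((U² + U²) - 10) = 7*(2*U² - 10) = 7*(-10 + 2*U²) = -70 + 14*U²)
B = 1/444542 (B = 1/((-56*(-18) + 28) + (-70 + 14*(-178)²)) = 1/((1008 + 28) + (-70 + 14*31684)) = 1/(1036 + (-70 + 443576)) = 1/(1036 + 443506) = 1/444542 ≈ 2.2495e-6)
B + a(23) = 1/444542 + 130 = 57790461/444542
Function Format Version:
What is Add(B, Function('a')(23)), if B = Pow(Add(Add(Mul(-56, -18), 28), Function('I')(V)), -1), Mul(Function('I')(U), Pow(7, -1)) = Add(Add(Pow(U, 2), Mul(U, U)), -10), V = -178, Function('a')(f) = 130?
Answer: Rational(57790461, 444542) ≈ 130.00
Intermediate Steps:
Function('I')(U) = Add(-70, Mul(14, Pow(U, 2))) (Function('I')(U) = Mul(7, Add(Add(Pow(U, 2), Mul(U, U)), -10)) = Mul(7, Add(Add(Pow(U, 2), Pow(U, 2)), -10)) = Mul(7, Add(Mul(2, Pow(U, 2)), -10)) = Mul(7, Add(-10, Mul(2, Pow(U, 2)))) = Add(-70, Mul(14, Pow(U, 2))))
B = Rational(1, 444542) (B = Pow(Add(Add(Mul(-56, -18), 28), Add(-70, Mul(14, Pow(-178, 2)))), -1) = Pow(Add(Add(1008, 28), Add(-70, Mul(14, 31684))), -1) = Pow(Add(1036, Add(-70, 443576)), -1) = Pow(Add(1036, 443506), -1) = Pow(444542, -1) = Rational(1, 444542) ≈ 2.2495e-6)
Add(B, Function('a')(23)) = Add(Rational(1, 444542), 130) = Rational(57790461, 444542)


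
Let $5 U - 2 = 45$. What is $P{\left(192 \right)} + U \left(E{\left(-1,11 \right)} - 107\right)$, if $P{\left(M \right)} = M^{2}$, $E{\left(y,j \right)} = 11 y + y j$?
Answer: $\frac{178257}{5} \approx 35651.0$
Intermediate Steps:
$U = \frac{47}{5}$ ($U = \frac{2}{5} + \frac{1}{5} \cdot 45 = \frac{2}{5} + 9 = \frac{47}{5} \approx 9.4$)
$E{\left(y,j \right)} = 11 y + j y$
$P{\left(192 \right)} + U \left(E{\left(-1,11 \right)} - 107\right) = 192^{2} + \frac{47 \left(- (11 + 11) - 107\right)}{5} = 36864 + \frac{47 \left(\left(-1\right) 22 - 107\right)}{5} = 36864 + \frac{47 \left(-22 - 107\right)}{5} = 36864 + \frac{47}{5} \left(-129\right) = 36864 - \frac{6063}{5} = \frac{178257}{5}$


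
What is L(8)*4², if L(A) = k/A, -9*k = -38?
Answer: 76/9 ≈ 8.4444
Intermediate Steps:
k = 38/9 (k = -⅑*(-38) = 38/9 ≈ 4.2222)
L(A) = 38/(9*A)
L(8)*4² = ((38/9)/8)*4² = ((38/9)*(⅛))*16 = (19/36)*16 = 76/9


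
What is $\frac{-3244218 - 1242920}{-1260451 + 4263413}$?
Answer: $- \frac{2243569}{1501481} \approx -1.4942$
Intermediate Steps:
$\frac{-3244218 - 1242920}{-1260451 + 4263413} = \frac{-3244218 - 1242920}{3002962} = \left(-4487138\right) \frac{1}{3002962} = - \frac{2243569}{1501481}$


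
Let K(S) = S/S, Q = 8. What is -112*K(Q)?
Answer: -112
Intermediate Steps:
K(S) = 1
-112*K(Q) = -112*1 = -112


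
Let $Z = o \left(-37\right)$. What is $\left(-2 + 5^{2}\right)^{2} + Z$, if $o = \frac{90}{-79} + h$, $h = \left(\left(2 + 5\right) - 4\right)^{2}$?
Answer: $\frac{18814}{79} \approx 238.15$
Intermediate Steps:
$h = 9$ ($h = \left(7 - 4\right)^{2} = 3^{2} = 9$)
$o = \frac{621}{79}$ ($o = \frac{90}{-79} + 9 = 90 \left(- \frac{1}{79}\right) + 9 = - \frac{90}{79} + 9 = \frac{621}{79} \approx 7.8608$)
$Z = - \frac{22977}{79}$ ($Z = \frac{621}{79} \left(-37\right) = - \frac{22977}{79} \approx -290.85$)
$\left(-2 + 5^{2}\right)^{2} + Z = \left(-2 + 5^{2}\right)^{2} - \frac{22977}{79} = \left(-2 + 25\right)^{2} - \frac{22977}{79} = 23^{2} - \frac{22977}{79} = 529 - \frac{22977}{79} = \frac{18814}{79}$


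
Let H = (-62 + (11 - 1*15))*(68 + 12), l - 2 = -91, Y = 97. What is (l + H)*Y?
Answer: -520793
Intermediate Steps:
l = -89 (l = 2 - 91 = -89)
H = -5280 (H = (-62 + (11 - 15))*80 = (-62 - 4)*80 = -66*80 = -5280)
(l + H)*Y = (-89 - 5280)*97 = -5369*97 = -520793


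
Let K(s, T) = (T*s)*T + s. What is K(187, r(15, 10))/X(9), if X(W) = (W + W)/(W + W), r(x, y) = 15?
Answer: 42262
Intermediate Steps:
X(W) = 1 (X(W) = (2*W)/((2*W)) = (2*W)*(1/(2*W)) = 1)
K(s, T) = s + s*T² (K(s, T) = s*T² + s = s + s*T²)
K(187, r(15, 10))/X(9) = (187*(1 + 15²))/1 = (187*(1 + 225))*1 = (187*226)*1 = 42262*1 = 42262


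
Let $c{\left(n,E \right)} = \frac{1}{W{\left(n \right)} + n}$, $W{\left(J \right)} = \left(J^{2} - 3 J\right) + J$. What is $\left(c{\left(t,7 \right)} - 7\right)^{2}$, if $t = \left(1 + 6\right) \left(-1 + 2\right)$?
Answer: $\frac{85849}{1764} \approx 48.667$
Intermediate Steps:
$W{\left(J \right)} = J^{2} - 2 J$
$t = 7$ ($t = 7 \cdot 1 = 7$)
$c{\left(n,E \right)} = \frac{1}{n + n \left(-2 + n\right)}$ ($c{\left(n,E \right)} = \frac{1}{n \left(-2 + n\right) + n} = \frac{1}{n + n \left(-2 + n\right)}$)
$\left(c{\left(t,7 \right)} - 7\right)^{2} = \left(\frac{1}{7 \left(-1 + 7\right)} - 7\right)^{2} = \left(\frac{1}{7 \cdot 6} - 7\right)^{2} = \left(\frac{1}{7} \cdot \frac{1}{6} - 7\right)^{2} = \left(\frac{1}{42} - 7\right)^{2} = \left(- \frac{293}{42}\right)^{2} = \frac{85849}{1764}$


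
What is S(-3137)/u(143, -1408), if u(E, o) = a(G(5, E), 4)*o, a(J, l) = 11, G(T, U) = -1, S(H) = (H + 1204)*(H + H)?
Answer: -6063821/7744 ≈ -783.04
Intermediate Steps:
S(H) = 2*H*(1204 + H) (S(H) = (1204 + H)*(2*H) = 2*H*(1204 + H))
u(E, o) = 11*o
S(-3137)/u(143, -1408) = (2*(-3137)*(1204 - 3137))/((11*(-1408))) = (2*(-3137)*(-1933))/(-15488) = 12127642*(-1/15488) = -6063821/7744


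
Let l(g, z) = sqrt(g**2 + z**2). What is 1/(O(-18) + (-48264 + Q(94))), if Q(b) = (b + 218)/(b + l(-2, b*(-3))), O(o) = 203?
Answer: -21779215/1046739886959 - 4*sqrt(19882)/1046739886959 ≈ -2.0807e-5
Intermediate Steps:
Q(b) = (218 + b)/(b + sqrt(4 + 9*b**2)) (Q(b) = (b + 218)/(b + sqrt((-2)**2 + (b*(-3))**2)) = (218 + b)/(b + sqrt(4 + (-3*b)**2)) = (218 + b)/(b + sqrt(4 + 9*b**2)))
1/(O(-18) + (-48264 + Q(94))) = 1/(203 + (-48264 + (218 + 94)/(94 + sqrt(4 + 9*94**2)))) = 1/(203 + (-48264 + 312/(94 + sqrt(4 + 9*8836)))) = 1/(203 + (-48264 + 312/(94 + sqrt(4 + 79524)))) = 1/(203 + (-48264 + 312/(94 + sqrt(79528)))) = 1/(203 + (-48264 + 312/(94 + 2*sqrt(19882)))) = 1/(-48061 + 312/(94 + 2*sqrt(19882)))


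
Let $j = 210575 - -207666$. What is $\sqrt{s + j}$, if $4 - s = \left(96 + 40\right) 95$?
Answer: $5 \sqrt{16213} \approx 636.65$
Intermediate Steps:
$j = 418241$ ($j = 210575 + 207666 = 418241$)
$s = -12916$ ($s = 4 - \left(96 + 40\right) 95 = 4 - 136 \cdot 95 = 4 - 12920 = -12916$)
$\sqrt{s + j} = \sqrt{-12916 + 418241} = \sqrt{405325} = 5 \sqrt{16213}$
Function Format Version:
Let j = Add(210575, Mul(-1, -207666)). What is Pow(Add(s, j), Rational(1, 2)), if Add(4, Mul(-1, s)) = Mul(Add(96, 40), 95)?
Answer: Mul(5, Pow(16213, Rational(1, 2))) ≈ 636.65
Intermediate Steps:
j = 418241 (j = Add(210575, 207666) = 418241)
s = -12916 (s = Add(4, Mul(-1, Mul(Add(96, 40), 95))) = Add(4, Mul(-1, Mul(136, 95))) = Add(4, Mul(-1, 12920)) = Add(4, -12920) = -12916)
Pow(Add(s, j), Rational(1, 2)) = Pow(Add(-12916, 418241), Rational(1, 2)) = Pow(405325, Rational(1, 2)) = Mul(5, Pow(16213, Rational(1, 2)))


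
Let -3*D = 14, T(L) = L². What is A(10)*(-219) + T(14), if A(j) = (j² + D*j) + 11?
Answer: -13893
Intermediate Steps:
D = -14/3 (D = -⅓*14 = -14/3 ≈ -4.6667)
A(j) = 11 + j² - 14*j/3 (A(j) = (j² - 14*j/3) + 11 = 11 + j² - 14*j/3)
A(10)*(-219) + T(14) = (11 + 10² - 14/3*10)*(-219) + 14² = (11 + 100 - 140/3)*(-219) + 196 = (193/3)*(-219) + 196 = -14089 + 196 = -13893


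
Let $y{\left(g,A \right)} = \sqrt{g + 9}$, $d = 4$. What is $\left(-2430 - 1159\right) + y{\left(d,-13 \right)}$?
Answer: $-3589 + \sqrt{13} \approx -3585.4$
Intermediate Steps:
$y{\left(g,A \right)} = \sqrt{9 + g}$
$\left(-2430 - 1159\right) + y{\left(d,-13 \right)} = \left(-2430 - 1159\right) + \sqrt{9 + 4} = -3589 + \sqrt{13}$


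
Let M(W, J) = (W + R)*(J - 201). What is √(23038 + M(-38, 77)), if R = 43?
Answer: √22418 ≈ 149.73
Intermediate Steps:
M(W, J) = (-201 + J)*(43 + W) (M(W, J) = (W + 43)*(J - 201) = (43 + W)*(-201 + J) = (-201 + J)*(43 + W))
√(23038 + M(-38, 77)) = √(23038 + (-8643 - 201*(-38) + 43*77 + 77*(-38))) = √(23038 + (-8643 + 7638 + 3311 - 2926)) = √(23038 - 620) = √22418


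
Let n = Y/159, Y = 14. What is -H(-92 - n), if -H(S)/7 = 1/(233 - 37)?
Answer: 1/28 ≈ 0.035714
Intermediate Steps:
n = 14/159 ≈ 0.088050
H(S) = -1/28 (H(S) = -7/(233 - 37) = -7/196 = -7*1/196 = -1/28)
-H(-92 - n) = -1*(-1/28) = 1/28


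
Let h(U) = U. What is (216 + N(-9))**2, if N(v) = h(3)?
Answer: 47961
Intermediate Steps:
N(v) = 3
(216 + N(-9))**2 = (216 + 3)**2 = 219**2 = 47961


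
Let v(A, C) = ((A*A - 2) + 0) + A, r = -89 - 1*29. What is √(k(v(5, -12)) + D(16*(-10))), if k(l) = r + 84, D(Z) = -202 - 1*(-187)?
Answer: 7*I ≈ 7.0*I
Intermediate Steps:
r = -118 (r = -89 - 29 = -118)
v(A, C) = -2 + A + A² (v(A, C) = ((A² - 2) + 0) + A = ((-2 + A²) + 0) + A = (-2 + A²) + A = -2 + A + A²)
D(Z) = -15 (D(Z) = -202 + 187 = -15)
k(l) = -34 (k(l) = -118 + 84 = -34)
√(k(v(5, -12)) + D(16*(-10))) = √(-34 - 15) = √(-49) = 7*I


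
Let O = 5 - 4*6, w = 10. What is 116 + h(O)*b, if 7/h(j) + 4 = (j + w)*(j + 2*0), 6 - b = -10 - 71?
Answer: 19981/167 ≈ 119.65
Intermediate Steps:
O = -19 (O = 5 - 24 = -19)
b = 87 (b = 6 - (-10 - 71) = 6 - 1*(-81) = 6 + 81 = 87)
h(j) = 7/(-4 + j*(10 + j)) (h(j) = 7/(-4 + (j + 10)*(j + 2*0)) = 7/(-4 + (10 + j)*(j + 0)) = 7/(-4 + (10 + j)*j) = 7/(-4 + j*(10 + j)))
116 + h(O)*b = 116 + (7/(-4 + (-19)**2 + 10*(-19)))*87 = 116 + (7/(-4 + 361 - 190))*87 = 116 + (7/167)*87 = 116 + 609/167 = 19981/167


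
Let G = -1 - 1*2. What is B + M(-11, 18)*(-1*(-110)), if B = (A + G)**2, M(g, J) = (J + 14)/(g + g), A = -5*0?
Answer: -151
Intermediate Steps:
A = 0
G = -3 (G = -1 - 2 = -3)
M(g, J) = (14 + J)/(2*g) (M(g, J) = (14 + J)/((2*g)) = (14 + J)*(1/(2*g)) = (14 + J)/(2*g))
B = 9 (B = (0 - 3)**2 = (-3)**2 = 9)
B + M(-11, 18)*(-1*(-110)) = 9 + ((1/2)*(14 + 18)/(-11))*(-1*(-110)) = 9 + ((1/2)*(-1/11)*32)*110 = 9 - 16/11*110 = 9 - 160 = -151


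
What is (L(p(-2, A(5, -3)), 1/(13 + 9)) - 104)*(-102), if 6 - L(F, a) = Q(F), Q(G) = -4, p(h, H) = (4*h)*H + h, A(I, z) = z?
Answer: 9588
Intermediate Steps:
p(h, H) = h + 4*H*h (p(h, H) = 4*H*h + h = h + 4*H*h)
L(F, a) = 10 (L(F, a) = 6 - 1*(-4) = 6 + 4 = 10)
(L(p(-2, A(5, -3)), 1/(13 + 9)) - 104)*(-102) = (10 - 104)*(-102) = -94*(-102) = 9588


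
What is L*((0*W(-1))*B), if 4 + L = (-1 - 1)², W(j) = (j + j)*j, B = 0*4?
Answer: 0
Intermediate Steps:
B = 0
W(j) = 2*j² (W(j) = (2*j)*j = 2*j²)
L = 0 (L = -4 + (-1 - 1)² = -4 + (-2)² = -4 + 4 = 0)
L*((0*W(-1))*B) = 0*((0*(2*(-1)²))*0) = 0*((0*(2*1))*0) = 0*((0*2)*0) = 0*(0*0) = 0*0 = 0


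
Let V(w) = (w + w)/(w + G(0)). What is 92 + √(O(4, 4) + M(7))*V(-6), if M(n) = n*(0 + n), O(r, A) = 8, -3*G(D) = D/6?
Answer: 92 + 2*√57 ≈ 107.10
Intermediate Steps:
G(D) = -D/18 (G(D) = -D/(3*6) = -D/18)
V(w) = 2 (V(w) = (w + w)/(w - 1/18*0) = (2*w)/(w + 0) = (2*w)/w = 2)
M(n) = n² (M(n) = n*n = n²)
92 + √(O(4, 4) + M(7))*V(-6) = 92 + √(8 + 7²)*2 = 92 + √(8 + 49)*2 = 92 + √57*2 = 92 + 2*√57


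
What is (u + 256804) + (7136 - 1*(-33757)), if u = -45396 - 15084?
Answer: 237217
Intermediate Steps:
u = -60480
(u + 256804) + (7136 - 1*(-33757)) = (-60480 + 256804) + (7136 - 1*(-33757)) = 196324 + (7136 + 33757) = 196324 + 40893 = 237217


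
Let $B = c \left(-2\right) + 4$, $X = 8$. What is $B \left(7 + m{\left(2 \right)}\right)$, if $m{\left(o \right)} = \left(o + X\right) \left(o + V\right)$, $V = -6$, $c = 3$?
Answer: $66$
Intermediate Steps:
$B = -2$ ($B = 3 \left(-2\right) + 4 = -6 + 4 = -2$)
$m{\left(o \right)} = \left(-6 + o\right) \left(8 + o\right)$ ($m{\left(o \right)} = \left(o + 8\right) \left(o - 6\right) = \left(8 + o\right) \left(-6 + o\right) = \left(-6 + o\right) \left(8 + o\right)$)
$B \left(7 + m{\left(2 \right)}\right) = - 2 \left(7 + \left(-48 + 2^{2} + 2 \cdot 2\right)\right) = - 2 \left(7 + \left(-48 + 4 + 4\right)\right) = - 2 \left(7 - 40\right) = \left(-2\right) \left(-33\right) = 66$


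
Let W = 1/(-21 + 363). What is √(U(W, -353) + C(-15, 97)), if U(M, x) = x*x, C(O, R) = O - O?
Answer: 353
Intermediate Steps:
C(O, R) = 0
W = 1/342 ≈ 0.0029240
U(M, x) = x²
√(U(W, -353) + C(-15, 97)) = √((-353)² + 0) = √(124609 + 0) = √124609 = 353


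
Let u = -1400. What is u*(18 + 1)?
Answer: -26600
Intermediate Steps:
u*(18 + 1) = -1400*(18 + 1) = -1400*19 = -26600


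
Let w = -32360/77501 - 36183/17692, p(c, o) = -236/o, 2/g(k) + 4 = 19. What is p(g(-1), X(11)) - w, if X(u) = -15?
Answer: 374241832357/20567215380 ≈ 18.196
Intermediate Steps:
g(k) = 2/15 (g(k) = 2/(-4 + 19) = 2/15)
w = -3376731803/1371147692 (w = -32360*1/77501 - 36183*1/17692 = -32360/77501 - 36183/17692 = -3376731803/1371147692 ≈ -2.4627)
p(g(-1), X(11)) - w = -236/(-15) - 1*(-3376731803/1371147692) = -236*(-1/15) + 3376731803/1371147692 = 236/15 + 3376731803/1371147692 = 374241832357/20567215380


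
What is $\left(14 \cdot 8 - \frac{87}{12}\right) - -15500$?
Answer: $\frac{62419}{4} \approx 15605.0$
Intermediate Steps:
$\left(14 \cdot 8 - \frac{87}{12}\right) - -15500 = \left(112 - \frac{29}{4}\right) + 15500 = \frac{419}{4} + 15500 = \frac{62419}{4}$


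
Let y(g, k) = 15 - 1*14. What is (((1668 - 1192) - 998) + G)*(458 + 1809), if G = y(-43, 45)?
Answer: -1181107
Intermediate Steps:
y(g, k) = 1 (y(g, k) = 15 - 14 = 1)
G = 1
(((1668 - 1192) - 998) + G)*(458 + 1809) = (((1668 - 1192) - 998) + 1)*(458 + 1809) = ((476 - 998) + 1)*2267 = (-522 + 1)*2267 = -521*2267 = -1181107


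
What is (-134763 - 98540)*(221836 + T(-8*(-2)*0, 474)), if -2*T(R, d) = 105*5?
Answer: -103387524541/2 ≈ -5.1694e+10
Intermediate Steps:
T(R, d) = -525/2 (T(R, d) = -105*5/2 = -½*525 = -525/2)
(-134763 - 98540)*(221836 + T(-8*(-2)*0, 474)) = (-134763 - 98540)*(221836 - 525/2) = -233303*443147/2 = -103387524541/2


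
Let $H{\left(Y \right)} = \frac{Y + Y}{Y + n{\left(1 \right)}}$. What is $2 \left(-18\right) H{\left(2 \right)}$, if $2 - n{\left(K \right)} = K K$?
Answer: $-48$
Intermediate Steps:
$n{\left(K \right)} = 2 - K^{2}$ ($n{\left(K \right)} = 2 - K K = 2 - K^{2}$)
$H{\left(Y \right)} = \frac{2 Y}{1 + Y}$ ($H{\left(Y \right)} = \frac{Y + Y}{Y + \left(2 - 1^{2}\right)} = \frac{2 Y}{Y + \left(2 - 1\right)} = \frac{2 Y}{Y + 1} = \frac{2 Y}{1 + Y}$)
$2 \left(-18\right) H{\left(2 \right)} = 2 \left(-18\right) 2 \cdot 2 \frac{1}{1 + 2} = - 36 \cdot 2 \cdot 2 \cdot \frac{1}{3} = \left(-36\right) \frac{4}{3} = -48$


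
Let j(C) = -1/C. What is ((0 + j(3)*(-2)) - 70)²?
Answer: 43264/9 ≈ 4807.1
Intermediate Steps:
((0 + j(3)*(-2)) - 70)² = ((0 - 1/3*(-2)) - 70)² = ((0 - 1*⅓*(-2)) - 70)² = ((0 - ⅓*(-2)) - 70)² = ((0 + ⅔) - 70)² = (⅔ - 70)² = (-208/3)² = 43264/9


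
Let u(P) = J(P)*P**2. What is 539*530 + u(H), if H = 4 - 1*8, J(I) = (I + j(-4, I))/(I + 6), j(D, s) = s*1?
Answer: 285606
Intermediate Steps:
j(D, s) = s
J(I) = 2*I/(6 + I) (J(I) = (I + I)/(I + 6) = (2*I)/(6 + I) = 2*I/(6 + I))
H = -4 (H = 4 - 8 = -4)
u(P) = 2*P**3/(6 + P) (u(P) = (2*P/(6 + P))*P**2 = 2*P**3/(6 + P))
539*530 + u(H) = 539*530 + 2*(-4)**3/(6 - 4) = 285670 + 2*(-64)/2 = 285670 + 2*(-64)*(1/2) = 285670 - 64 = 285606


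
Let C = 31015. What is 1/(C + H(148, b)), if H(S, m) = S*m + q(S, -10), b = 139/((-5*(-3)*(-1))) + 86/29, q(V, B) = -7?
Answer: 435/13082812 ≈ 3.3250e-5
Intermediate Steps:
b = -2741/435 (b = 139/((15*(-1))) + 86*(1/29) = 139/(-15) + 86/29 = 139*(-1/15) + 86/29 = -139/15 + 86/29 = -2741/435 ≈ -6.3011)
H(S, m) = -7 + S*m (H(S, m) = S*m - 7 = -7 + S*m)
1/(C + H(148, b)) = 1/(31015 + (-7 + 148*(-2741/435))) = 1/(31015 + (-7 - 405668/435)) = 1/(31015 - 408713/435) = 1/(13082812/435) = 435/13082812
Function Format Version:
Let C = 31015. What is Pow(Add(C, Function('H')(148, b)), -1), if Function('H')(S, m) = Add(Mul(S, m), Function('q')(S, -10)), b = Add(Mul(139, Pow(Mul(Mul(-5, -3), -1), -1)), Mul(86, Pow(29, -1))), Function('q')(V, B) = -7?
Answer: Rational(435, 13082812) ≈ 3.3250e-5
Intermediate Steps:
b = Rational(-2741, 435) (b = Add(Mul(139, Pow(Mul(15, -1), -1)), Mul(86, Rational(1, 29))) = Add(Mul(139, Pow(-15, -1)), Rational(86, 29)) = Add(Mul(139, Rational(-1, 15)), Rational(86, 29)) = Add(Rational(-139, 15), Rational(86, 29)) = Rational(-2741, 435) ≈ -6.3011)
Function('H')(S, m) = Add(-7, Mul(S, m)) (Function('H')(S, m) = Add(Mul(S, m), -7) = Add(-7, Mul(S, m)))
Pow(Add(C, Function('H')(148, b)), -1) = Pow(Add(31015, Add(-7, Mul(148, Rational(-2741, 435)))), -1) = Pow(Add(31015, Add(-7, Rational(-405668, 435))), -1) = Pow(Add(31015, Rational(-408713, 435)), -1) = Pow(Rational(13082812, 435), -1) = Rational(435, 13082812)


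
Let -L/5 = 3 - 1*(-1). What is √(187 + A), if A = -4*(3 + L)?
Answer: √255 ≈ 15.969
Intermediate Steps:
L = -20 (L = -5*(3 - 1*(-1)) = -5*(3 + 1) = -5*4 = -20)
A = 68 (A = -4*(3 - 20) = -4*(-17) = 68)
√(187 + A) = √(187 + 68) = √255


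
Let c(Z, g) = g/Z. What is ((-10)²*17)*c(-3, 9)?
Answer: -5100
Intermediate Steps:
((-10)²*17)*c(-3, 9) = ((-10)²*17)*(9/(-3)) = (100*17)*(9*(-⅓)) = 1700*(-3) = -5100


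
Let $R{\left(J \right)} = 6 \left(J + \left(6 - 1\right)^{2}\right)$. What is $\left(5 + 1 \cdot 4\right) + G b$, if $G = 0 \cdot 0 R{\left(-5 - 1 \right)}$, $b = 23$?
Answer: $9$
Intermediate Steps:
$R{\left(J \right)} = 150 + 6 J$ ($R{\left(J \right)} = 6 \left(J + \left(6 - 1\right)^{2}\right) = 6 \left(J + 5^{2}\right) = 6 \left(J + 25\right) = 6 \left(25 + J\right) = 150 + 6 J$)
$G = 0$ ($G = 0 \cdot 0 \left(150 + 6 \left(-5 - 1\right)\right) = 0 \left(150 + 6 \left(-6\right)\right) = 0 \left(150 - 36\right) = 0 \cdot 114 = 0$)
$\left(5 + 1 \cdot 4\right) + G b = \left(5 + 1 \cdot 4\right) + 0 \cdot 23 = \left(5 + 4\right) + 0 = 9 + 0 = 9$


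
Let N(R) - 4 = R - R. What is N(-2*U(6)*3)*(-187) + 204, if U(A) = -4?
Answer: -544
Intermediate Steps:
N(R) = 4 (N(R) = 4 + (R - R) = 4 + 0 = 4)
N(-2*U(6)*3)*(-187) + 204 = 4*(-187) + 204 = -748 + 204 = -544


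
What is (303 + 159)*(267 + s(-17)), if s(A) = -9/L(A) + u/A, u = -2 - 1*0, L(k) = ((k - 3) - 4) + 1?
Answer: 48323352/391 ≈ 1.2359e+5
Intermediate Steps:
L(k) = -6 + k (L(k) = ((-3 + k) - 4) + 1 = (-7 + k) + 1 = -6 + k)
u = -2 (u = -2 + 0 = -2)
s(A) = -9/(-6 + A) - 2/A
(303 + 159)*(267 + s(-17)) = (303 + 159)*(267 + (12 - 11*(-17))/((-17)*(-6 - 17))) = 462*(267 - 1/17*(12 + 187)/(-23)) = 462*(267 - 1/17*(-1/23)*199) = 462*(267 + 199/391) = 462*(104596/391) = 48323352/391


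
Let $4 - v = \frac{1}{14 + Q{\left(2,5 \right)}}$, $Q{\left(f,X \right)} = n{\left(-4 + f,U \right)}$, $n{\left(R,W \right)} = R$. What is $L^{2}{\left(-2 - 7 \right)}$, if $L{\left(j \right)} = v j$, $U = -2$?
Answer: $\frac{19881}{16} \approx 1242.6$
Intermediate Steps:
$Q{\left(f,X \right)} = -4 + f$
$v = \frac{47}{12}$ ($v = 4 - \frac{1}{14 + \left(-4 + 2\right)} = 4 - \frac{1}{14 - 2} = 4 - \frac{1}{12} = \frac{47}{12} \approx 3.9167$)
$L{\left(j \right)} = \frac{47 j}{12}$
$L^{2}{\left(-2 - 7 \right)} = \left(\frac{47 \left(-2 - 7\right)}{12}\right)^{2} = \left(\frac{47}{12} \left(-9\right)\right)^{2} = \left(- \frac{141}{4}\right)^{2} = \frac{19881}{16}$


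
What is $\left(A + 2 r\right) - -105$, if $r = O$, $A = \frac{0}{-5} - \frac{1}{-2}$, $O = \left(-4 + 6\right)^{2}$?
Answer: $\frac{227}{2} \approx 113.5$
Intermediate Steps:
$O = 4$ ($O = 2^{2} = 4$)
$A = \frac{1}{2}$ ($A = 0 \left(- \frac{1}{5}\right) - - \frac{1}{2} = 0 + \frac{1}{2} = \frac{1}{2} \approx 0.5$)
$r = 4$
$\left(A + 2 r\right) - -105 = \left(\frac{1}{2} + 2 \cdot 4\right) - -105 = \left(\frac{1}{2} + 8\right) + 105 = \frac{17}{2} + 105 = \frac{227}{2}$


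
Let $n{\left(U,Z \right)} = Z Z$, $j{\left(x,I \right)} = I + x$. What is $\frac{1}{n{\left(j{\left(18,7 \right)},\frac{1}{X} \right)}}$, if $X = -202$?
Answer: $40804$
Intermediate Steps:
$n{\left(U,Z \right)} = Z^{2}$
$\frac{1}{n{\left(j{\left(18,7 \right)},\frac{1}{X} \right)}} = \frac{1}{\left(\frac{1}{-202}\right)^{2}} = \frac{1}{\left(- \frac{1}{202}\right)^{2}} = \frac{1}{\frac{1}{40804}} = 40804$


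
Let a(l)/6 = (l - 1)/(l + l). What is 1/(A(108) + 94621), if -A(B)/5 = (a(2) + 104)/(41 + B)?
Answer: 298/28196003 ≈ 1.0569e-5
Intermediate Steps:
a(l) = 3*(-1 + l)/l (a(l) = 6*((l - 1)/(l + l)) = 6*((-1 + l)/((2*l))) = 6*((-1 + l)*(1/(2*l))) = 6*((-1 + l)/(2*l)) = 3*(-1 + l)/l)
A(B) = -1055/(2*(41 + B)) (A(B) = -5*((3 - 3/2) + 104)/(41 + B) = -5*(3/2 + 104)/(41 + B) = -1055/(2*(41 + B)))
1/(A(108) + 94621) = 1/(-1055/(82 + 2*108) + 94621) = 1/(-1055/(82 + 216) + 94621) = 1/(-1055/298 + 94621) = 1/(28196003/298) = 298/28196003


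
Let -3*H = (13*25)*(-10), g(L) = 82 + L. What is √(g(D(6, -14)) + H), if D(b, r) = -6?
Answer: √10434/3 ≈ 34.049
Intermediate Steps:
H = 3250/3 (H = -13*25*(-10)/3 = -325*(-10)/3 = -⅓*(-3250) = 3250/3 ≈ 1083.3)
√(g(D(6, -14)) + H) = √((82 - 6) + 3250/3) = √(76 + 3250/3) = √(3478/3) = √10434/3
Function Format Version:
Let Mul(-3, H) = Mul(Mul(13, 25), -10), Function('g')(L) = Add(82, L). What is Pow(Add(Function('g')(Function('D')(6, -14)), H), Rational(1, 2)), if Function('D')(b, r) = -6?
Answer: Mul(Rational(1, 3), Pow(10434, Rational(1, 2))) ≈ 34.049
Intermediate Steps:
H = Rational(3250, 3) (H = Mul(Rational(-1, 3), Mul(Mul(13, 25), -10)) = Mul(Rational(-1, 3), Mul(325, -10)) = Mul(Rational(-1, 3), -3250) = Rational(3250, 3) ≈ 1083.3)
Pow(Add(Function('g')(Function('D')(6, -14)), H), Rational(1, 2)) = Pow(Add(Add(82, -6), Rational(3250, 3)), Rational(1, 2)) = Pow(Add(76, Rational(3250, 3)), Rational(1, 2)) = Pow(Rational(3478, 3), Rational(1, 2)) = Mul(Rational(1, 3), Pow(10434, Rational(1, 2)))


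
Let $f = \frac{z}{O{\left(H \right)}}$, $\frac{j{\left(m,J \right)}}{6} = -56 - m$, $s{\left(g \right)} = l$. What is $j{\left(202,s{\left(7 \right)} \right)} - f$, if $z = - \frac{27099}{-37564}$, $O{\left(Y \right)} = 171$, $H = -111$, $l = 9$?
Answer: $- \frac{1104835379}{713716} \approx -1548.0$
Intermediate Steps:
$s{\left(g \right)} = 9$
$j{\left(m,J \right)} = -336 - 6 m$ ($j{\left(m,J \right)} = 6 \left(-56 - m\right) = -336 - 6 m$)
$z = \frac{27099}{37564}$ ($z = \left(-27099\right) \left(- \frac{1}{37564}\right) = \frac{27099}{37564} \approx 0.72141$)
$f = \frac{3011}{713716}$ ($f = \frac{27099}{37564 \cdot 171} = \frac{27099}{37564} \cdot \frac{1}{171} = \frac{3011}{713716} \approx 0.0042188$)
$j{\left(202,s{\left(7 \right)} \right)} - f = \left(-336 - 1212\right) - \frac{3011}{713716} = -1548 - \frac{3011}{713716} = - \frac{1104835379}{713716}$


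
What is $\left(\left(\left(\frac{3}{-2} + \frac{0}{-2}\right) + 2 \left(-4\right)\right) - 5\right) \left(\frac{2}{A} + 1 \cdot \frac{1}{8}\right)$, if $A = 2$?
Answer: $- \frac{261}{16} \approx -16.313$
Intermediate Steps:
$\left(\left(\left(\frac{3}{-2} + \frac{0}{-2}\right) + 2 \left(-4\right)\right) - 5\right) \left(\frac{2}{A} + 1 \cdot \frac{1}{8}\right) = \left(\left(\left(\frac{3}{-2} + \frac{0}{-2}\right) + 2 \left(-4\right)\right) - 5\right) \left(\frac{2}{2} + 1 \cdot \frac{1}{8}\right) = \left(\left(\left(3 \left(- \frac{1}{2}\right) + 0 \left(- \frac{1}{2}\right)\right) - 8\right) - 5\right) \left(2 \cdot \frac{1}{2} + 1 \cdot \frac{1}{8}\right) = \left(\left(\left(- \frac{3}{2} + 0\right) - 8\right) - 5\right) \left(1 + \frac{1}{8}\right) = \left(\left(- \frac{3}{2} - 8\right) - 5\right) \frac{9}{8} = \left(- \frac{19}{2} - 5\right) \frac{9}{8} = \left(- \frac{29}{2}\right) \frac{9}{8} = - \frac{261}{16}$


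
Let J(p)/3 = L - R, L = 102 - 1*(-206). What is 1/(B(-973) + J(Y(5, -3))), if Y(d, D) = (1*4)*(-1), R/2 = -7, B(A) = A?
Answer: -1/7 ≈ -0.14286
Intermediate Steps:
R = -14 (R = 2*(-7) = -14)
L = 308 (L = 102 + 206 = 308)
Y(d, D) = -4 (Y(d, D) = 4*(-1) = -4)
J(p) = 966 (J(p) = 3*(308 - 1*(-14)) = 3*(308 + 14) = 3*322 = 966)
1/(B(-973) + J(Y(5, -3))) = 1/(-973 + 966) = 1/(-7) = -1/7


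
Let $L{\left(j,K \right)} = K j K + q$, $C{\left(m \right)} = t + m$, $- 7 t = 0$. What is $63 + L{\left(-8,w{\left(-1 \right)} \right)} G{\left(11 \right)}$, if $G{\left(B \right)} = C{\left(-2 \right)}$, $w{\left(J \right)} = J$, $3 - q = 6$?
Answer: $85$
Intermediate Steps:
$t = 0$ ($t = \left(- \frac{1}{7}\right) 0 = 0$)
$q = -3$ ($q = 3 - 6 = -3$)
$C{\left(m \right)} = m$ ($C{\left(m \right)} = 0 + m = m$)
$L{\left(j,K \right)} = -3 + j K^{2}$ ($L{\left(j,K \right)} = K j K - 3 = j K^{2} - 3 = -3 + j K^{2}$)
$G{\left(B \right)} = -2$
$63 + L{\left(-8,w{\left(-1 \right)} \right)} G{\left(11 \right)} = 63 + \left(-3 - 8 \left(-1\right)^{2}\right) \left(-2\right) = 63 + \left(-3 - 8\right) \left(-2\right) = 63 - -22 = 63 + 22 = 85$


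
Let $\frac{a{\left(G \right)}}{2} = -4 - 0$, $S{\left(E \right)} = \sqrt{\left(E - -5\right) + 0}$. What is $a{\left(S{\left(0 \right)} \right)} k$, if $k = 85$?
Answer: $-680$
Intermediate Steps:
$S{\left(E \right)} = \sqrt{5 + E}$ ($S{\left(E \right)} = \sqrt{\left(E + 5\right) + 0} = \sqrt{\left(5 + E\right) + 0} = \sqrt{5 + E}$)
$a{\left(G \right)} = -8$ ($a{\left(G \right)} = 2 \left(-4 - 0\right) = 2 \left(-4 + 0\right) = 2 \left(-4\right) = -8$)
$a{\left(S{\left(0 \right)} \right)} k = \left(-8\right) 85 = -680$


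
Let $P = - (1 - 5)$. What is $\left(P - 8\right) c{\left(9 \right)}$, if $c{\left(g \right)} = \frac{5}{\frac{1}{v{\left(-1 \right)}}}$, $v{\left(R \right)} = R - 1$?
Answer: $40$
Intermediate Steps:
$v{\left(R \right)} = -1 + R$ ($v{\left(R \right)} = R - 1 = -1 + R$)
$P = 4$ ($P = \left(-1\right) \left(-4\right) = 4$)
$c{\left(g \right)} = -10$ ($c{\left(g \right)} = \frac{5}{\frac{1}{-1 - 1}} = \frac{5}{\frac{1}{-2}} = \frac{5}{- \frac{1}{2}} = 5 \left(-2\right) = -10$)
$\left(P - 8\right) c{\left(9 \right)} = \left(4 - 8\right) \left(-10\right) = \left(-4\right) \left(-10\right) = 40$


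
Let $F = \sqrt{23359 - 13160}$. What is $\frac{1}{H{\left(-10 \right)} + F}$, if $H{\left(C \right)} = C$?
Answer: $\frac{10}{10099} + \frac{\sqrt{10199}}{10099} \approx 0.01099$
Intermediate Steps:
$F = \sqrt{10199} \approx 100.99$
$\frac{1}{H{\left(-10 \right)} + F} = \frac{1}{-10 + \sqrt{10199}}$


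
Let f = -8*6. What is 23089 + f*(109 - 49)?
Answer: 20209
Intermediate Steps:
f = -48
23089 + f*(109 - 49) = 23089 - 48*(109 - 49) = 23089 - 48*60 = 23089 - 2880 = 20209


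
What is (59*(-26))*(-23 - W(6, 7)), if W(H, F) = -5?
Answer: 27612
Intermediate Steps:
(59*(-26))*(-23 - W(6, 7)) = (59*(-26))*(-23 - 1*(-5)) = -1534*(-23 + 5) = -1534*(-18) = 27612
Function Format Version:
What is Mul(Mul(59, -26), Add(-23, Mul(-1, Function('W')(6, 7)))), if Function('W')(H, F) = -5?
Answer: 27612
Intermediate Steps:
Mul(Mul(59, -26), Add(-23, Mul(-1, Function('W')(6, 7)))) = Mul(Mul(59, -26), Add(-23, Mul(-1, -5))) = Mul(-1534, Add(-23, 5)) = Mul(-1534, -18) = 27612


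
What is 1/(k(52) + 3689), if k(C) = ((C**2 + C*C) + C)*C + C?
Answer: 1/287661 ≈ 3.4763e-6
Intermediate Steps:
k(C) = C + C*(C + 2*C**2) (k(C) = ((C**2 + C**2) + C)*C + C = (2*C**2 + C)*C + C = (C + 2*C**2)*C + C = C*(C + 2*C**2) + C = C + C*(C + 2*C**2))
1/(k(52) + 3689) = 1/(52*(1 + 52 + 2*52**2) + 3689) = 1/(52*(1 + 52 + 2*2704) + 3689) = 1/(52*(1 + 52 + 5408) + 3689) = 1/(52*5461 + 3689) = 1/(283972 + 3689) = 1/287661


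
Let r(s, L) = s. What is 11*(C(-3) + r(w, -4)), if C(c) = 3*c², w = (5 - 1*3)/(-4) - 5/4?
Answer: 1111/4 ≈ 277.75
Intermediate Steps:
w = -7/4 (w = (5 - 3)*(-¼) - 5*¼ = 2*(-¼) - 5/4 = -½ - 5/4 = -7/4 ≈ -1.7500)
11*(C(-3) + r(w, -4)) = 11*(3*(-3)² - 7/4) = 11*(3*9 - 7/4) = 11*(27 - 7/4) = 11*(101/4) = 1111/4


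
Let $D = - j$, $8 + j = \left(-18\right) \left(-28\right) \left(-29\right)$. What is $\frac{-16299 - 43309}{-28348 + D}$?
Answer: $\frac{14902}{3431} \approx 4.3433$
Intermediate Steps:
$j = -14624$ ($j = -8 + \left(-18\right) \left(-28\right) \left(-29\right) = -8 + 504 \left(-29\right) = -8 - 14616 = -14624$)
$D = 14624$ ($D = \left(-1\right) \left(-14624\right) = 14624$)
$\frac{-16299 - 43309}{-28348 + D} = \frac{-16299 - 43309}{-28348 + 14624} = - \frac{59608}{-13724} = \left(-59608\right) \left(- \frac{1}{13724}\right) = \frac{14902}{3431}$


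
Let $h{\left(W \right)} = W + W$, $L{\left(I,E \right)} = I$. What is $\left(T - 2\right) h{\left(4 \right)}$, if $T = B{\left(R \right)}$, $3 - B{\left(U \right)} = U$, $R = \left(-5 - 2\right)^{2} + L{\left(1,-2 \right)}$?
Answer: $-392$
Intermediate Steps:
$R = 50$ ($R = \left(-5 - 2\right)^{2} + 1 = \left(-7\right)^{2} + 1 = 49 + 1 = 50$)
$B{\left(U \right)} = 3 - U$
$h{\left(W \right)} = 2 W$
$T = -47$ ($T = 3 - 50 = -47$)
$\left(T - 2\right) h{\left(4 \right)} = \left(-47 - 2\right) 2 \cdot 4 = \left(-49\right) 8 = -392$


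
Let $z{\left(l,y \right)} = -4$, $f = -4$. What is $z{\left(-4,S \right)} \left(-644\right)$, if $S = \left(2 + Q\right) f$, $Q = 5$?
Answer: $2576$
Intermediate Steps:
$S = -28$ ($S = \left(2 + 5\right) \left(-4\right) = 7 \left(-4\right) = -28$)
$z{\left(-4,S \right)} \left(-644\right) = \left(-4\right) \left(-644\right) = 2576$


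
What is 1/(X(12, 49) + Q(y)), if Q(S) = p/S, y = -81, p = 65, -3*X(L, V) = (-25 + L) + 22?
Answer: -81/308 ≈ -0.26299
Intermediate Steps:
X(L, V) = 1 - L/3 (X(L, V) = -((-25 + L) + 22)/3 = -(-3 + L)/3 = 1 - L/3)
Q(S) = 65/S
1/(X(12, 49) + Q(y)) = 1/((1 - ⅓*12) + 65/(-81)) = 1/((1 - 4) + 65*(-1/81)) = 1/(-3 - 65/81) = 1/(-308/81) = -81/308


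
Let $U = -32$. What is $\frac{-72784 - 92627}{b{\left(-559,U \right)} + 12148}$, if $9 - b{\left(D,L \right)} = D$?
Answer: $- \frac{165411}{12716} \approx -13.008$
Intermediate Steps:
$b{\left(D,L \right)} = 9 - D$
$\frac{-72784 - 92627}{b{\left(-559,U \right)} + 12148} = \frac{-72784 - 92627}{\left(9 - -559\right) + 12148} = - \frac{165411}{\left(9 + 559\right) + 12148} = - \frac{165411}{568 + 12148} = - \frac{165411}{12716}$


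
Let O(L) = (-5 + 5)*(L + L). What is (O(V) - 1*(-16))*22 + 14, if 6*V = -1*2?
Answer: 366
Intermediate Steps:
V = -⅓ (V = (-1*2)/6 = (⅙)*(-2) = -⅓ ≈ -0.33333)
O(L) = 0 (O(L) = 0*(2*L) = 0)
(O(V) - 1*(-16))*22 + 14 = (0 - 1*(-16))*22 + 14 = (0 + 16)*22 + 14 = 16*22 + 14 = 352 + 14 = 366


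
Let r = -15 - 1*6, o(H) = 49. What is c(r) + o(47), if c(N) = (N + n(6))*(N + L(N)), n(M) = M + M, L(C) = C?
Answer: 427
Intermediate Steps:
n(M) = 2*M
r = -21 (r = -15 - 6 = -21)
c(N) = 2*N*(12 + N) (c(N) = (N + 2*6)*(N + N) = (N + 12)*(2*N) = (12 + N)*(2*N) = 2*N*(12 + N))
c(r) + o(47) = 2*(-21)*(12 - 21) + 49 = 2*(-21)*(-9) + 49 = 378 + 49 = 427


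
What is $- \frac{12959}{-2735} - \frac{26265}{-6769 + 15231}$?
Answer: $\frac{37824283}{23143570} \approx 1.6343$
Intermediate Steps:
$- \frac{12959}{-2735} - \frac{26265}{-6769 + 15231} = \left(-12959\right) \left(- \frac{1}{2735}\right) - \frac{26265}{8462} = \frac{12959}{2735} - \frac{26265}{8462} = \frac{37824283}{23143570}$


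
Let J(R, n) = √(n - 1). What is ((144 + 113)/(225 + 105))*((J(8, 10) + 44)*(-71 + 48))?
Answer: -277817/330 ≈ -841.87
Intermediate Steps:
J(R, n) = √(-1 + n)
((144 + 113)/(225 + 105))*((J(8, 10) + 44)*(-71 + 48)) = ((144 + 113)/(225 + 105))*((√(-1 + 10) + 44)*(-71 + 48)) = (257/330)*((√9 + 44)*(-23)) = (257*(1/330))*((3 + 44)*(-23)) = 257*(47*(-23))/330 = (257/330)*(-1081) = -277817/330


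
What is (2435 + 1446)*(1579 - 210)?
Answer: 5313089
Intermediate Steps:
(2435 + 1446)*(1579 - 210) = 3881*1369 = 5313089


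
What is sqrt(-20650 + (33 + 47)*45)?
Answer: 5*I*sqrt(682) ≈ 130.58*I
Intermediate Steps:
sqrt(-20650 + (33 + 47)*45) = sqrt(-20650 + 80*45) = sqrt(-20650 + 3600) = sqrt(-17050) = 5*I*sqrt(682)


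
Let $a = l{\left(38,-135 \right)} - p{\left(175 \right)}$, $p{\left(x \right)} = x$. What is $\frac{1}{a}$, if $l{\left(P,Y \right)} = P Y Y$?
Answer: $\frac{1}{692375} \approx 1.4443 \cdot 10^{-6}$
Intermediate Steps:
$l{\left(P,Y \right)} = P Y^{2}$
$a = 692375$ ($a = 38 \left(-135\right)^{2} - 175 = 38 \cdot 18225 - 175 = 692550 - 175 = 692375$)
$\frac{1}{a} = \frac{1}{692375}$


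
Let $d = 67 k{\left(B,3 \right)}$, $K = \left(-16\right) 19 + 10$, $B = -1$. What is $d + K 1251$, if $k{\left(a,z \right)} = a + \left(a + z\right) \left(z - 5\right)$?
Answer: $-368129$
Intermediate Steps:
$k{\left(a,z \right)} = a + \left(-5 + z\right) \left(a + z\right)$ ($k{\left(a,z \right)} = a + \left(a + z\right) \left(-5 + z\right) = a + \left(-5 + z\right) \left(a + z\right)$)
$K = -294$ ($K = -304 + 10 = -294$)
$d = -335$ ($d = 67 \left(3^{2} - 15 - -4 - 3\right) = 67 \left(9 - 15 + 4 - 3\right) = 67 \left(-5\right) = -335$)
$d + K 1251 = -335 - 367794 = -368129$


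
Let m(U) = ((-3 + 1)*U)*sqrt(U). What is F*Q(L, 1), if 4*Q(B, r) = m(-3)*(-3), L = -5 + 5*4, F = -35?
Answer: 315*I*sqrt(3)/2 ≈ 272.8*I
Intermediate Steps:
m(U) = -2*U**(3/2) (m(U) = (-2*U)*sqrt(U) = -2*U**(3/2))
L = 15 (L = -5 + 20 = 15)
Q(B, r) = -9*I*sqrt(3)/2 (Q(B, r) = (-(-6)*I*sqrt(3)*(-3))/4 = ((6*I*sqrt(3))*(-3))/4 = (-18*I*sqrt(3))/4 = -9*I*sqrt(3)/2)
F*Q(L, 1) = -(-315)*I*sqrt(3)/2 = 315*I*sqrt(3)/2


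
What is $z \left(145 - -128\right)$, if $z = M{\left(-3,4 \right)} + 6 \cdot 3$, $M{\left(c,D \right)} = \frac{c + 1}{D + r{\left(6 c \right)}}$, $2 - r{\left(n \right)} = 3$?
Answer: $4732$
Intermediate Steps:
$r{\left(n \right)} = -1$ ($r{\left(n \right)} = 2 - 3 = -1$)
$M{\left(c,D \right)} = \frac{1 + c}{-1 + D}$ ($M{\left(c,D \right)} = \frac{c + 1}{D - 1} = \frac{1 + c}{-1 + D}$)
$z = \frac{52}{3}$ ($z = \frac{1 - 3}{-1 + 4} + 6 \cdot 3 = \frac{1}{3} \left(-2\right) + 18 = - \frac{2}{3} + 18 = \frac{52}{3} \approx 17.333$)
$z \left(145 - -128\right) = \frac{52 \left(145 - -128\right)}{3} = \frac{52 \left(145 + 128\right)}{3} = \frac{52}{3} \cdot 273 = 4732$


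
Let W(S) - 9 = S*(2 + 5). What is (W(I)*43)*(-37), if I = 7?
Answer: -92278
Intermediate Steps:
W(S) = 9 + 7*S (W(S) = 9 + S*(2 + 5) = 9 + S*7 = 9 + 7*S)
(W(I)*43)*(-37) = ((9 + 7*7)*43)*(-37) = ((9 + 49)*43)*(-37) = (58*43)*(-37) = 2494*(-37) = -92278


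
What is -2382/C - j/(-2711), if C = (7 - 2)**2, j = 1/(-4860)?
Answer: -6276789149/65877300 ≈ -95.280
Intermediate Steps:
j = -1/4860 ≈ -0.00020576
C = 25 (C = 5**2 = 25)
-2382/C - j/(-2711) = -2382/25 - 1*(-1/4860)/(-2711) = -2382*1/25 + (1/4860)*(-1/2711) = -2382/25 - 1/13175460 = -6276789149/65877300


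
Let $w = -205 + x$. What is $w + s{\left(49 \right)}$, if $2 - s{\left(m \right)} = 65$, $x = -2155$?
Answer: $-2423$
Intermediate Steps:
$s{\left(m \right)} = -63$ ($s{\left(m \right)} = 2 - 65 = -63$)
$w = -2360$ ($w = -205 - 2155 = -2360$)
$w + s{\left(49 \right)} = -2360 - 63 = -2423$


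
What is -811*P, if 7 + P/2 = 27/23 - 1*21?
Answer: 1000774/23 ≈ 43512.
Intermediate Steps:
P = -1234/23 (P = -14 + 2*(27/23 - 1*21) = -14 + 2*(27*(1/23) - 21) = -14 + 2*(27/23 - 21) = -14 + 2*(-456/23) = -14 - 912/23 = -1234/23 ≈ -53.652)
-811*P = -811*(-1234/23) = 1000774/23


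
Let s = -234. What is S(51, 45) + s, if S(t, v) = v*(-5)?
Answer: -459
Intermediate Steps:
S(t, v) = -5*v
S(51, 45) + s = -5*45 - 234 = -225 - 234 = -459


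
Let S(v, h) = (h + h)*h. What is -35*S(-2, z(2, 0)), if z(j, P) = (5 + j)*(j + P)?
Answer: -13720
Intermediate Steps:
z(j, P) = (5 + j)*(P + j)
S(v, h) = 2*h**2 (S(v, h) = (2*h)*h = 2*h**2)
-35*S(-2, z(2, 0)) = -70*(2**2 + 5*0 + 5*2 + 0*2)**2 = -70*(4 + 0 + 10 + 0)**2 = -70*14**2 = -70*196 = -35*392 = -13720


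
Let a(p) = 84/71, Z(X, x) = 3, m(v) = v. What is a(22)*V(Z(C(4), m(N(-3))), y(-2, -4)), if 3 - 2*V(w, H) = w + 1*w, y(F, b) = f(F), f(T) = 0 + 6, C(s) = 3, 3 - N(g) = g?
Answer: -126/71 ≈ -1.7746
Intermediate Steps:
N(g) = 3 - g
f(T) = 6
y(F, b) = 6
a(p) = 84/71 (a(p) = 84*(1/71) = 84/71)
V(w, H) = 3/2 - w (V(w, H) = 3/2 - (w + 1*w)/2 = 3/2 - (w + w)/2 = 3/2 - w)
a(22)*V(Z(C(4), m(N(-3))), y(-2, -4)) = 84*(3/2 - 1*3)/71 = 84*(3/2 - 3)/71 = (84/71)*(-3/2) = -126/71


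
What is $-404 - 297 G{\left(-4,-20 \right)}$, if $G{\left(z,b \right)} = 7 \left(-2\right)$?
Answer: $3754$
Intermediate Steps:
$G{\left(z,b \right)} = -14$
$-404 - 297 G{\left(-4,-20 \right)} = -404 - -4158 = -404 + 4158 = 3754$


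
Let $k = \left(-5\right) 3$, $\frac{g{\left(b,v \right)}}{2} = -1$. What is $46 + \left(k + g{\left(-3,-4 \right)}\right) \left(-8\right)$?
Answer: $182$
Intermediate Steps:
$g{\left(b,v \right)} = -2$ ($g{\left(b,v \right)} = 2 \left(-1\right) = -2$)
$k = -15$
$46 + \left(k + g{\left(-3,-4 \right)}\right) \left(-8\right) = 46 + \left(-15 - 2\right) \left(-8\right) = 46 - -136 = 46 + 136 = 182$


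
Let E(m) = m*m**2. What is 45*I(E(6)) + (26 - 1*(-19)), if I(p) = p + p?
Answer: 19485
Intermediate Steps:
E(m) = m**3
I(p) = 2*p
45*I(E(6)) + (26 - 1*(-19)) = 45*(2*6**3) + (26 - 1*(-19)) = 45*(2*216) + (26 + 19) = 45*432 + 45 = 19440 + 45 = 19485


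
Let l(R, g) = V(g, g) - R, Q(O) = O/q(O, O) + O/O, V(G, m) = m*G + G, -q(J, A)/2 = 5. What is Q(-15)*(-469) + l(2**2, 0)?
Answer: -2353/2 ≈ -1176.5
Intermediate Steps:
q(J, A) = -10 (q(J, A) = -2*5 = -10)
V(G, m) = G + G*m (V(G, m) = G*m + G = G + G*m)
Q(O) = 1 - O/10 (Q(O) = O/(-10) + O/O = O*(-1/10) + 1 = -O/10 + 1 = 1 - O/10)
l(R, g) = -R + g*(1 + g) (l(R, g) = g*(1 + g) - R = -R + g*(1 + g))
Q(-15)*(-469) + l(2**2, 0) = (1 - 1/10*(-15))*(-469) + (-1*2**2 + 0*(1 + 0)) = (1 + 3/2)*(-469) + (-1*4 + 0*1) = (5/2)*(-469) + (-4 + 0) = -2345/2 - 4 = -2353/2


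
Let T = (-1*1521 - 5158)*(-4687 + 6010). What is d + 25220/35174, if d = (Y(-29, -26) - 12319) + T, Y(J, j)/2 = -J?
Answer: -155619928676/17587 ≈ -8.8486e+6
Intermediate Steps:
Y(J, j) = -2*J (Y(J, j) = 2*(-J) = -2*J)
T = -8836317 (T = (-1521 - 5158)*1323 = -6679*1323 = -8836317)
d = -8848578 (d = (-2*(-29) - 12319) - 8836317 = (58 - 12319) - 8836317 = -12261 - 8836317 = -8848578)
d + 25220/35174 = -8848578 + 25220/35174 = -8848578 + 25220*(1/35174) = -8848578 + 12610/17587 = -155619928676/17587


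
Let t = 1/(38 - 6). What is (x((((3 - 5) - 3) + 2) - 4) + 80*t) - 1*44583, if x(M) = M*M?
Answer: -89063/2 ≈ -44532.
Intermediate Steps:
x(M) = M²
t = 1/32 ≈ 0.031250
(x((((3 - 5) - 3) + 2) - 4) + 80*t) - 1*44583 = (((((3 - 5) - 3) + 2) - 4)² + 80*(1/32)) - 1*44583 = ((((-2 - 3) + 2) - 4)² + 5/2) - 44583 = (((-5 + 2) - 4)² + 5/2) - 44583 = ((-3 - 4)² + 5/2) - 44583 = ((-7)² + 5/2) - 44583 = (49 + 5/2) - 44583 = 103/2 - 44583 = -89063/2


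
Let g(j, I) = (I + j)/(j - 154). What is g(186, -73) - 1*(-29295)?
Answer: 937553/32 ≈ 29299.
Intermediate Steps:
g(j, I) = (I + j)/(-154 + j)
g(186, -73) - 1*(-29295) = (-73 + 186)/(-154 + 186) - 1*(-29295) = 113/32 + 29295 = 937553/32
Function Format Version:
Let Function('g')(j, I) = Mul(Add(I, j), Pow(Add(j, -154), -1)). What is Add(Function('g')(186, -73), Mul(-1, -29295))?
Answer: Rational(937553, 32) ≈ 29299.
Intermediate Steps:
Function('g')(j, I) = Mul(Pow(Add(-154, j), -1), Add(I, j)) (Function('g')(j, I) = Mul(Add(I, j), Pow(Add(-154, j), -1)) = Mul(Pow(Add(-154, j), -1), Add(I, j)))
Add(Function('g')(186, -73), Mul(-1, -29295)) = Add(Mul(Pow(Add(-154, 186), -1), Add(-73, 186)), Mul(-1, -29295)) = Add(Mul(Pow(32, -1), 113), 29295) = Add(Mul(Rational(1, 32), 113), 29295) = Add(Rational(113, 32), 29295) = Rational(937553, 32)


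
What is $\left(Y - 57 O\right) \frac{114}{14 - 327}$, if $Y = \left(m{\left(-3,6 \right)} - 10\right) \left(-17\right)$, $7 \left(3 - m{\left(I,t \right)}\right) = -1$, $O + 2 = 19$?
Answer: $\frac{680238}{2191} \approx 310.47$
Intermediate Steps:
$O = 17$ ($O = -2 + 19 = 17$)
$m{\left(I,t \right)} = \frac{22}{7}$ ($m{\left(I,t \right)} = 3 - - \frac{1}{7} = 3 + \frac{1}{7} = \frac{22}{7}$)
$Y = \frac{816}{7}$ ($Y = \left(\frac{22}{7} - 10\right) \left(-17\right) = \left(- \frac{48}{7}\right) \left(-17\right) = \frac{816}{7} \approx 116.57$)
$\left(Y - 57 O\right) \frac{114}{14 - 327} = \left(\frac{816}{7} - 969\right) \frac{114}{14 - 327} = - \frac{5967 \frac{114}{-313}}{7} = - \frac{5967 \cdot 114 \left(- \frac{1}{313}\right)}{7} = \left(- \frac{5967}{7}\right) \left(- \frac{114}{313}\right) = \frac{680238}{2191}$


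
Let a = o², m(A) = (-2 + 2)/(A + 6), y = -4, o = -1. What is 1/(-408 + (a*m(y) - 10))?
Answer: -1/418 ≈ -0.0023923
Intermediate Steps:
m(A) = 0 (m(A) = 0/(6 + A) = 0)
a = 1 (a = (-1)² = 1)
1/(-408 + (a*m(y) - 10)) = 1/(-408 + (1*0 - 10)) = 1/(-408 + (0 - 10)) = 1/(-408 - 10) = 1/(-418) = -1/418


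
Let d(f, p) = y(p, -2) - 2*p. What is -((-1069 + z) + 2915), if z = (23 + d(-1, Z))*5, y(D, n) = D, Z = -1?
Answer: -1966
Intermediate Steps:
d(f, p) = -p (d(f, p) = p - 2*p = -p)
z = 120 (z = (23 - 1*(-1))*5 = (23 + 1)*5 = 24*5 = 120)
-((-1069 + z) + 2915) = -((-1069 + 120) + 2915) = -(-949 + 2915) = -1*1966 = -1966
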